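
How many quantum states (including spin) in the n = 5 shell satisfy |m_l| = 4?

4

The n = 5 shell has l = 0 through 4; check each.
Orbitals with |m_l| = 4, by l: l=4 → 2.
Orbitals: 2. Each orbital carries two spin states, so 2 × 2 = 4 states.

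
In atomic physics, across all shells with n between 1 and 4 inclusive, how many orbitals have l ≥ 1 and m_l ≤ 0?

16

Go shell by shell, enumerating (l, m_l) with l ≥ 1 and m_l ≤ 0:
n=2 → 2; n=3 → 5; n=4 → 9.
Total orbitals: 2 + 5 + 9 = 16.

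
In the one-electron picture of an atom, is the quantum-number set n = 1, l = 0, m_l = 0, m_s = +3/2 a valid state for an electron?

Not allowed

The spin quantum number for an electron can only be m_s = +1/2 or −1/2; m_s = +3/2 is not one of those.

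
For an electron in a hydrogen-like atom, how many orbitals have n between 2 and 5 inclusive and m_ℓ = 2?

Count contributing orbitals for each principal shell:
n=3 → 1; n=4 → 2; n=5 → 3.
Total orbitals: 1 + 2 + 3 = 6.

6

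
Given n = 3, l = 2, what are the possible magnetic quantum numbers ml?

-2, -1, 0, 1, 2

ml takes every integer from −l to +l. With l = 2 that gives the 5 values -2, -1, 0, 1, 2.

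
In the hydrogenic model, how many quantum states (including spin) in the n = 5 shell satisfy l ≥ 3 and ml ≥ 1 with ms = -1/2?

Contributions: l=3 → 3; l=4 → 4.
Orbitals: 3 + 4 = 7. With ms fixed to a single value there is one state per orbital, giving 7 states.

7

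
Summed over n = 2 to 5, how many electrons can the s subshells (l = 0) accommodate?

8

An s subshell (l = 0) exists for every n ≥ 1, so shells n = 2, 3, 4, 5 each contribute one — 4 subshells.
Since each s subshell holds 2(2·0+1) = 2 electrons, the total is 4 × 2 = 8.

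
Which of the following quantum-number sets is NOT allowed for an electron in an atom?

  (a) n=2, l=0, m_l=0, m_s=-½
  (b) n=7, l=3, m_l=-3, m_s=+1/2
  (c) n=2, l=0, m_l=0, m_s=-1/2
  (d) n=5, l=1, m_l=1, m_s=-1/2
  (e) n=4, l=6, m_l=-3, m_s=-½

(e) has l = 6 ≥ n = 4, violating 0 ≤ l ≤ n−1.
The remaining sets (a), (b), (c), (d) satisfy all four rules.

(e)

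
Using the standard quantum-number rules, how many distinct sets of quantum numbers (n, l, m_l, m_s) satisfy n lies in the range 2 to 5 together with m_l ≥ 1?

40

Treat each shell separately and count matching orbitals:
n=2 → 1; n=3 → 3; n=4 → 6; n=5 → 10.
Orbitals: 1 + 3 + 6 + 10 = 20. Including both spin states (m_s = ±1/2) gives 2 × 20 = 40 states.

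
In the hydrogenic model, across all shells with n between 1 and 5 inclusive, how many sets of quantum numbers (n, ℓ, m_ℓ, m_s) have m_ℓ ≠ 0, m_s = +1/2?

Go shell by shell, enumerating (ℓ, m_ℓ) with m_ℓ ≠ 0:
n=2 → 2; n=3 → 6; n=4 → 12; n=5 → 20.
Orbitals: 2 + 6 + 12 + 20 = 40. With m_s fixed to +1/2 there is one state per orbital, so 40 states.

40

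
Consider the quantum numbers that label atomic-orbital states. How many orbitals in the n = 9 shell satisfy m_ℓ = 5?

4

For n = 9, ℓ ranges over 0 … 8.
Per ℓ-value: ℓ=5 → 1; ℓ=6 → 1; ℓ=7 → 1; ℓ=8 → 1.
Total orbitals: 1 + 1 + 1 + 1 = 4.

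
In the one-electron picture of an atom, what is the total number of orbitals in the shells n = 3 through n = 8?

Shell n has n² orbitals: 3²=9 + 4²=16 + 5²=25 + 6²=36 + 7²=49 + 8²=64 = 199 orbitals.

199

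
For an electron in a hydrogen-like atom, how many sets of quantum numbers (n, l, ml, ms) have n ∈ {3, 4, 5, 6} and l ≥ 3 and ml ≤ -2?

32

Per-shell orbital counts meeting the constraint:
n=4 → 2; n=5 → 5; n=6 → 9.
Orbitals: 2 + 5 + 9 = 16. Including both spin states (ms = ±1/2) gives 2 × 16 = 32 states.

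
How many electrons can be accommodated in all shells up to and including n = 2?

Total orbitals = 1² + 2² = 5. Doubling for spin gives 10 electrons.

10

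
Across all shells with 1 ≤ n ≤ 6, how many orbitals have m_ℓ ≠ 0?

70

Go shell by shell, enumerating (ℓ, m_ℓ) with m_ℓ ≠ 0:
n=2 → 2; n=3 → 6; n=4 → 12; n=5 → 20; n=6 → 30.
Total orbitals: 2 + 6 + 12 + 20 + 30 = 70.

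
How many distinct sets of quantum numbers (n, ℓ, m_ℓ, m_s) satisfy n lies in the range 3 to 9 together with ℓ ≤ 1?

Go shell by shell, enumerating (ℓ, m_ℓ) with ℓ ≤ 1:
n=3 → 4; n=4 → 4; n=5 → 4; n=6 → 4; n=7 → 4; n=8 → 4; n=9 → 4.
Orbitals: 4 + 4 + 4 + 4 + 4 + 4 + 4 = 28. Including both spin states (m_s = ±1/2) gives 2 × 28 = 56 states.

56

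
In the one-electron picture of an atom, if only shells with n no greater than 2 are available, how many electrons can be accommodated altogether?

Total orbitals = 1² + 2² = 5. Doubling for spin gives 10 electrons.

10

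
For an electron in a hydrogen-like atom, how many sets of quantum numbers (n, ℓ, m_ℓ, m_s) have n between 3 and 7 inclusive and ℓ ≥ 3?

Treat each shell separately and count matching orbitals:
n=4 → 7; n=5 → 16; n=6 → 27; n=7 → 40.
Orbitals: 7 + 16 + 27 + 40 = 90. Including both spin states (m_s = ±1/2) gives 2 × 90 = 180 states.

180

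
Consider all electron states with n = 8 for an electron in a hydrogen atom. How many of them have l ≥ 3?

With n = 8 the allowed l are 0, 1, …, 7.
Orbitals with l ≥ 3, by l: l=3 → 7; l=4 → 9; l=5 → 11; l=6 → 13; l=7 → 15.
Orbitals: 7 + 9 + 11 + 13 + 15 = 55. Each orbital carries two spin states, so 55 × 2 = 110 states.

110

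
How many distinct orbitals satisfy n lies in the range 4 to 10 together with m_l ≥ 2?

Work shell by shell — for each n, count the (l, m_l) pairs that satisfy m_l ≥ 2:
n=4 → 3; n=5 → 6; n=6 → 10; n=7 → 15; n=8 → 21; n=9 → 28; n=10 → 36.
Total orbitals: 3 + 6 + 10 + 15 + 21 + 28 + 36 = 119.

119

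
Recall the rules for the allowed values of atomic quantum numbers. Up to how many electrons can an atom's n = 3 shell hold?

A shell holds 2n² electrons: 2 × 3² = 2 × 9 = 18.

18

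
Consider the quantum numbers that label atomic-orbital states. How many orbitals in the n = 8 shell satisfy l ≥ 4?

With n = 8 the allowed l are 0, 1, …, 7.
Contributions: l=4 → 9; l=5 → 11; l=6 → 13; l=7 → 15.
Total orbitals: 9 + 11 + 13 + 15 = 48.

48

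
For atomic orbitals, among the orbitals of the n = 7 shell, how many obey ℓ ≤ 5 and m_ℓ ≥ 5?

1

Contributions: ℓ=5 → 1.
Total orbitals: 1.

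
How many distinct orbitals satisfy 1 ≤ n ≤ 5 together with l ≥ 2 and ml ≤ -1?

16

For each n in the range, tally the orbitals obeying l ≥ 2 and ml ≤ -1:
n=3 → 2; n=4 → 5; n=5 → 9.
Total orbitals: 2 + 5 + 9 = 16.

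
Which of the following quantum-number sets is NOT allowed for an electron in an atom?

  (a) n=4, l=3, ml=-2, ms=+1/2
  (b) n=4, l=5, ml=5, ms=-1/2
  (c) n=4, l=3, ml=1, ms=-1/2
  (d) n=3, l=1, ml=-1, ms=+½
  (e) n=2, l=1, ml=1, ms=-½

(b)

(b) has l = 5 ≥ n = 4, violating 0 ≤ l ≤ n−1.
The remaining sets (a), (c), (d), (e) satisfy all four rules.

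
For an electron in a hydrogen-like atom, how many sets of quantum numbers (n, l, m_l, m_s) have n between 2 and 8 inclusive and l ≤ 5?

324

Per-shell orbital counts meeting the constraint:
n=2 → 4; n=3 → 9; n=4 → 16; n=5 → 25; n=6 → 36; n=7 → 36; n=8 → 36.
Orbitals: 4 + 9 + 16 + 25 + 36 + 36 + 36 = 162. Including both spin states (m_s = ±1/2) gives 2 × 162 = 324 states.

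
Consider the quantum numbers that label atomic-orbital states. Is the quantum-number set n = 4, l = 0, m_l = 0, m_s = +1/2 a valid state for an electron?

n = 4 is a positive integer. l = 0 satisfies 0 ≤ l ≤ n−1 = 3. m_l = 0 lies in the range −l … +l (here 0). m_s = +1/2 is one of ±1/2.
All four constraints are satisfied.

Valid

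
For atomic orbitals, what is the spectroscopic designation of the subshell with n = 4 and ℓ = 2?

ℓ = 2 corresponds to the letter 'd', so the subshell is 4d.

4d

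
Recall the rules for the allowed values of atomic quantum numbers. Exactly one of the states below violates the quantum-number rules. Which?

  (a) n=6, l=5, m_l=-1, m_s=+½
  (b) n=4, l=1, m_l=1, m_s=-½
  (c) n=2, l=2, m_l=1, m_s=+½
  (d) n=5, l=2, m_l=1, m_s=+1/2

(c)

(c) has l = 2 ≥ n = 2, violating 0 ≤ l ≤ n−1.
The remaining sets (a), (b), (d) satisfy all four rules.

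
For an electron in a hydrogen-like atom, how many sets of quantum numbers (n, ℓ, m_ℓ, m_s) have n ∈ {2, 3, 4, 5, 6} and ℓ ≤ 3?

Per-shell orbital counts meeting the constraint:
n=2 → 4; n=3 → 9; n=4 → 16; n=5 → 16; n=6 → 16.
Orbitals: 4 + 9 + 16 + 16 + 16 = 61. Including both spin states (m_s = ±1/2) gives 2 × 61 = 122 states.

122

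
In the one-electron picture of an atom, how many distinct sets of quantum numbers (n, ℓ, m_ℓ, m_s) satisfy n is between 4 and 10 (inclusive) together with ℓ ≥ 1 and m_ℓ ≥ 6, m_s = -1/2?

Count contributing orbitals for each principal shell:
n=7 → 1; n=8 → 3; n=9 → 6; n=10 → 10.
Orbitals: 1 + 3 + 6 + 10 = 20. With m_s fixed to -1/2 there is one state per orbital, so 20 states.

20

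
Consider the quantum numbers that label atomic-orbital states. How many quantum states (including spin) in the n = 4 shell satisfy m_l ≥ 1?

12

The n = 4 shell has l = 0 through 3; check each.
Contributions: l=1 → 1; l=2 → 2; l=3 → 3.
Orbitals: 1 + 2 + 3 = 6. Each orbital carries two spin states, so 6 × 2 = 12 states.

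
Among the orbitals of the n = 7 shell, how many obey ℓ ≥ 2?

45

Go through ℓ = 0, …, 6 (the values permitted for n = 7).
Contributions: ℓ=2 → 5; ℓ=3 → 7; ℓ=4 → 9; ℓ=5 → 11; ℓ=6 → 13.
Total orbitals: 5 + 7 + 9 + 11 + 13 = 45.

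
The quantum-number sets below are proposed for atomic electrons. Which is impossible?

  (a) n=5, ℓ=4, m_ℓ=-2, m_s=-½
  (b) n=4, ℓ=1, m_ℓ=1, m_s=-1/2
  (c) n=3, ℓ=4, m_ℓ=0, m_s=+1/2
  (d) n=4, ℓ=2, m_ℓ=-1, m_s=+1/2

(c) has ℓ = 4 ≥ n = 3, violating 0 ≤ ℓ ≤ n−1.
The remaining sets (a), (b), (d) satisfy all four rules.

(c)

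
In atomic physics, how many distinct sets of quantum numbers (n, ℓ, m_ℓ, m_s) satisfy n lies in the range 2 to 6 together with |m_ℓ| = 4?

12

Treat each shell separately and count matching orbitals:
n=5 → 2; n=6 → 4.
Orbitals: 2 + 4 = 6. Including both spin states (m_s = ±1/2) gives 2 × 6 = 12 states.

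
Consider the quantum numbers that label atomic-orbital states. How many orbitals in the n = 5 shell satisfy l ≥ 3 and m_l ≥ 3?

For n = 5, l ranges over 0 … 4.
The (l, m_l) pairs meeting l ≥ 3 and m_l ≥ 3 give: l=3 → 1; l=4 → 2.
Total orbitals: 1 + 2 = 3.

3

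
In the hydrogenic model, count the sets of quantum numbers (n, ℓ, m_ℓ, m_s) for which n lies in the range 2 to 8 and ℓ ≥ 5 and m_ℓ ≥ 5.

20

Work shell by shell — for each n, count the (ℓ, m_ℓ) pairs that satisfy ℓ ≥ 5 and m_ℓ ≥ 5:
n=6 → 1; n=7 → 3; n=8 → 6.
Orbitals: 1 + 3 + 6 = 10. Including both spin states (m_s = ±1/2) gives 2 × 10 = 20 states.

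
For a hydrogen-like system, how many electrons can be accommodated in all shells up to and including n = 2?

10

Total orbitals = 1² + 2² = 5. Doubling for spin gives 10 electrons.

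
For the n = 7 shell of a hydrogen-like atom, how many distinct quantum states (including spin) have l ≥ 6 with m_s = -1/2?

With n = 7 the allowed l are 0, 1, …, 6.
Per l-value: l=6 → 13.
Orbitals: 13. With m_s fixed to a single value there is one state per orbital, giving 13 states.

13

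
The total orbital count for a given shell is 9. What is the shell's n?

n² = 9 ⇒ n = 3.

n = 3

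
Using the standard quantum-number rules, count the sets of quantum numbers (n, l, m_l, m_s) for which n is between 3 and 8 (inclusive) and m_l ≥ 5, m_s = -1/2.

Count contributing orbitals for each principal shell:
n=6 → 1; n=7 → 3; n=8 → 6.
Orbitals: 1 + 3 + 6 = 10. With m_s fixed to -1/2 there is one state per orbital, so 10 states.

10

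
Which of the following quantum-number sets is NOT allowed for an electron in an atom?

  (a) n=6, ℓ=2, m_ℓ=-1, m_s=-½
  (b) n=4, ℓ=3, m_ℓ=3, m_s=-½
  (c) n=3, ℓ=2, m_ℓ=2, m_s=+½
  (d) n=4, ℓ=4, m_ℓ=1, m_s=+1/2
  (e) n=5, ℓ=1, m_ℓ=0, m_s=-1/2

(d) has ℓ = 4 ≥ n = 4, violating 0 ≤ ℓ ≤ n−1.
The remaining sets (a), (b), (c), (e) satisfy all four rules.

(d)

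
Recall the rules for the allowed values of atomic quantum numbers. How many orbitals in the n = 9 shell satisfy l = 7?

The n = 9 shell has l = 0 through 8; check each.
Per l-value: l=7 → 15.
Total orbitals: 15.

15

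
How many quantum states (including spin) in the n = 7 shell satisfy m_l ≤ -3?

The n = 7 shell has l = 0 through 6; check each.
Per l-value: l=3 → 1; l=4 → 2; l=5 → 3; l=6 → 4.
Orbitals: 1 + 2 + 3 + 4 = 10. Each orbital carries two spin states, so 10 × 2 = 20 states.

20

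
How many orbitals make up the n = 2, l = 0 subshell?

1

A subshell has 2l+1 orbitals; with l = 0, that's 1.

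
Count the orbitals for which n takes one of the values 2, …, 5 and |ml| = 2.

Per-shell orbital counts meeting the constraint:
n=3 → 2; n=4 → 4; n=5 → 6.
Total orbitals: 2 + 4 + 6 = 12.

12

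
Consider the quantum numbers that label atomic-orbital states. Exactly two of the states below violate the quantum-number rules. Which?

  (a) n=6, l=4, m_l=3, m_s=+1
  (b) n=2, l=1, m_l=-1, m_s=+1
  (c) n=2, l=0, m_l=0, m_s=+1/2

(a) has m_s = +1, but an electron's spin must be ±1/2.
(b) has m_s = +1, but an electron's spin must be ±1/2.
The remaining set (c) satisfies all four rules.

(a) and (b)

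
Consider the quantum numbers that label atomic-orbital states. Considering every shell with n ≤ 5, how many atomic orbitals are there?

55

Total orbitals = 1² + 2² + 3² + 4² + 5² = 55.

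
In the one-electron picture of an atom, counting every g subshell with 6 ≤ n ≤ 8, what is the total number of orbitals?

27

A g subshell (ℓ = 4) exists for every n ≥ 5, so shells n = 6, 7, 8 each contribute one — 3 subshells.
Since each g subshell has 2·4+1 = 9 orbitals, the total is 3 × 9 = 27.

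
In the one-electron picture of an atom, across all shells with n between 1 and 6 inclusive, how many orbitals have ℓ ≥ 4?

29

Count contributing orbitals for each principal shell:
n=5 → 9; n=6 → 20.
Total orbitals: 9 + 20 = 29.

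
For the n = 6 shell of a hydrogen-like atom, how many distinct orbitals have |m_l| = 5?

With n = 6 the allowed l are 0, 1, …, 5.
Orbitals with |m_l| = 5, by l: l=5 → 2.
Total orbitals: 2.

2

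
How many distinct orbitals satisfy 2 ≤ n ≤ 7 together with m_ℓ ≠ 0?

112

Treat each shell separately and count matching orbitals:
n=2 → 2; n=3 → 6; n=4 → 12; n=5 → 20; n=6 → 30; n=7 → 42.
Total orbitals: 2 + 6 + 12 + 20 + 30 + 42 = 112.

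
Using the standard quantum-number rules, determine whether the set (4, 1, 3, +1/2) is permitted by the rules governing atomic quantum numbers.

The magnetic quantum number must satisfy −ℓ ≤ m_ℓ ≤ ℓ. With ℓ = 1, m_ℓ can only be -1, 0, 1, so m_ℓ = 3 is forbidden.

Invalid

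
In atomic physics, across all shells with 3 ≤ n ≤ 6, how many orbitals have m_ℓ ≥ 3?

Treat each shell separately and count matching orbitals:
n=4 → 1; n=5 → 3; n=6 → 6.
Total orbitals: 1 + 3 + 6 = 10.

10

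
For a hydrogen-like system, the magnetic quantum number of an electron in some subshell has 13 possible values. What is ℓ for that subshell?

ℓ = 6 (i)

m_ℓ ranges over 2ℓ+1 integers, so 2ℓ+1 = 13 ⇒ ℓ = 6.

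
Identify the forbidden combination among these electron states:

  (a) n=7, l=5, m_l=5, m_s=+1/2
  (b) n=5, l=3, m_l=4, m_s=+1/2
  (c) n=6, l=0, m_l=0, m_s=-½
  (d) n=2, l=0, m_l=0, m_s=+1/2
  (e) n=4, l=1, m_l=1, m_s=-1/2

(b)

(b) has |m_l| = 4 > l = 3, violating −l ≤ m_l ≤ l.
The remaining sets (a), (c), (d), (e) satisfy all four rules.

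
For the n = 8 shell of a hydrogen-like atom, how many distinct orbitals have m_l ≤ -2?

Go through l = 0, …, 7 (the values permitted for n = 8).
The (l, m_l) pairs meeting m_l ≤ -2 give: l=2 → 1; l=3 → 2; l=4 → 3; l=5 → 4; l=6 → 5; l=7 → 6.
Total orbitals: 1 + 2 + 3 + 4 + 5 + 6 = 21.

21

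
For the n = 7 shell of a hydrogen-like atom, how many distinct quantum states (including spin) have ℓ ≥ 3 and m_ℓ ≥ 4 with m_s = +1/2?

6

With n = 7 the allowed ℓ are 0, 1, …, 6.
Orbitals with ℓ ≥ 3 and m_ℓ ≥ 4, by ℓ: ℓ=4 → 1; ℓ=5 → 2; ℓ=6 → 3.
Orbitals: 1 + 2 + 3 = 6. With m_s fixed to a single value there is one state per orbital, giving 6 states.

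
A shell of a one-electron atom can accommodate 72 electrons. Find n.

n = 6

2n² = 72 ⇒ n² = 36 ⇒ n = 6.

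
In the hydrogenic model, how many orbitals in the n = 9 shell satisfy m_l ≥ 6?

6

With n = 9 the allowed l are 0, 1, …, 8.
The (l, m_l) pairs meeting m_l ≥ 6 give: l=6 → 1; l=7 → 2; l=8 → 3.
Total orbitals: 1 + 2 + 3 = 6.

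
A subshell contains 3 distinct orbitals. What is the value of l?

l = 1 (p)

2l+1 = 3 gives l = 1.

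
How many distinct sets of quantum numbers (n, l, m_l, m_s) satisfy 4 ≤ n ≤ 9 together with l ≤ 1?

48

Work shell by shell — for each n, count the (l, m_l) pairs that satisfy l ≤ 1:
n=4 → 4; n=5 → 4; n=6 → 4; n=7 → 4; n=8 → 4; n=9 → 4.
Orbitals: 4 + 4 + 4 + 4 + 4 + 4 = 24. Including both spin states (m_s = ±1/2) gives 2 × 24 = 48 states.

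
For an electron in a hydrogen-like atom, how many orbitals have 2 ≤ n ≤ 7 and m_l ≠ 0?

Go shell by shell, enumerating (l, m_l) with m_l ≠ 0:
n=2 → 2; n=3 → 6; n=4 → 12; n=5 → 20; n=6 → 30; n=7 → 42.
Total orbitals: 2 + 6 + 12 + 20 + 30 + 42 = 112.

112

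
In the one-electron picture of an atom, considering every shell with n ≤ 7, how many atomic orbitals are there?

Total orbitals = 1² + 2² + 3² + 4² + 5² + 6² + 7² = 140.

140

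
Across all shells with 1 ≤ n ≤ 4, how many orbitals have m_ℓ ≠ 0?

For each n in the range, tally the orbitals obeying m_ℓ ≠ 0:
n=2 → 2; n=3 → 6; n=4 → 12.
Total orbitals: 2 + 6 + 12 = 20.

20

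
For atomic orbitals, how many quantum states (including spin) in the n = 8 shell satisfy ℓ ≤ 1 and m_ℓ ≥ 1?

Orbitals with ℓ ≤ 1 and m_ℓ ≥ 1, by ℓ: ℓ=1 → 1.
Orbitals: 1. Each orbital carries two spin states, so 1 × 2 = 2 states.

2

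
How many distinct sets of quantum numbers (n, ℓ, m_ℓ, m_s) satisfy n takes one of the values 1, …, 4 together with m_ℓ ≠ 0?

Treat each shell separately and count matching orbitals:
n=2 → 2; n=3 → 6; n=4 → 12.
Orbitals: 2 + 6 + 12 = 20. Including both spin states (m_s = ±1/2) gives 2 × 20 = 40 states.

40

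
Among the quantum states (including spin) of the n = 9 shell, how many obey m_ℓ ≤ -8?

2

Go through ℓ = 0, …, 8 (the values permitted for n = 9).
Contributions: ℓ=8 → 1.
Orbitals: 1. Each orbital carries two spin states, so 1 × 2 = 2 states.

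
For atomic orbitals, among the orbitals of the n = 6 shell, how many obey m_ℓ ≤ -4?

3

With n = 6 the allowed ℓ are 0, 1, …, 5.
The (ℓ, m_ℓ) pairs meeting m_ℓ ≤ -4 give: ℓ=4 → 1; ℓ=5 → 2.
Total orbitals: 1 + 2 = 3.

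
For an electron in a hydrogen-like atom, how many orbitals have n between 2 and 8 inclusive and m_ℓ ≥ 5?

For each n in the range, tally the orbitals obeying m_ℓ ≥ 5:
n=6 → 1; n=7 → 3; n=8 → 6.
Total orbitals: 1 + 3 + 6 = 10.

10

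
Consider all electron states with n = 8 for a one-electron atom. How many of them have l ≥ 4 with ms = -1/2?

48

The n = 8 shell has l = 0 through 7; check each.
Per l-value: l=4 → 9; l=5 → 11; l=6 → 13; l=7 → 15.
Orbitals: 9 + 11 + 13 + 15 = 48. With ms fixed to a single value there is one state per orbital, giving 48 states.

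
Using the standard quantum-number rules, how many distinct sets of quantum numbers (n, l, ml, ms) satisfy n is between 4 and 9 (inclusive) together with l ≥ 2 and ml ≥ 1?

220

Work shell by shell — for each n, count the (l, ml) pairs that satisfy l ≥ 2 and ml ≥ 1:
n=4 → 5; n=5 → 9; n=6 → 14; n=7 → 20; n=8 → 27; n=9 → 35.
Orbitals: 5 + 9 + 14 + 20 + 27 + 35 = 110. Including both spin states (ms = ±1/2) gives 2 × 110 = 220 states.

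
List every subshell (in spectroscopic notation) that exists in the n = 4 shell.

For n = 4, l runs from 0 to 3. In spectroscopic notation l = 0,1,2,… ↔ s,p,d,f,g,h,i, so the subshells are 4s, 4p, 4d, 4f.

4s, 4p, 4d, 4f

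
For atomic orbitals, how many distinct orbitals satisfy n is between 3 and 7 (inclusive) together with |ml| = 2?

30

Count contributing orbitals for each principal shell:
n=3 → 2; n=4 → 4; n=5 → 6; n=6 → 8; n=7 → 10.
Total orbitals: 2 + 4 + 6 + 8 + 10 = 30.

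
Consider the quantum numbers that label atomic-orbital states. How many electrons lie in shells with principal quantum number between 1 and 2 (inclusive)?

10

Shell n has n² orbitals: 1²=1 + 2²=4 = 5 orbitals.
Two spin states per orbital: 2 × 5 = 10 electrons.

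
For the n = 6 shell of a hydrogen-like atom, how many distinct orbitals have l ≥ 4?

20

The n = 6 shell has l = 0 through 5; check each.
Per l-value: l=4 → 9; l=5 → 11.
Total orbitals: 9 + 11 = 20.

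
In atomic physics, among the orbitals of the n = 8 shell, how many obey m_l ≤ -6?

The n = 8 shell has l = 0 through 7; check each.
Per l-value: l=6 → 1; l=7 → 2.
Total orbitals: 1 + 2 = 3.

3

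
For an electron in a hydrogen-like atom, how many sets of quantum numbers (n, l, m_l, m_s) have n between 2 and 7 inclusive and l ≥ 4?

Work shell by shell — for each n, count the (l, m_l) pairs that satisfy l ≥ 4:
n=5 → 9; n=6 → 20; n=7 → 33.
Orbitals: 9 + 20 + 33 = 62. Including both spin states (m_s = ±1/2) gives 2 × 62 = 124 states.

124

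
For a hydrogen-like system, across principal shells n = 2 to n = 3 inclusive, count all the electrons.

Shell n has n² orbitals: 2²=4 + 3²=9 = 13 orbitals.
Two spin states per orbital: 2 × 13 = 26 electrons.

26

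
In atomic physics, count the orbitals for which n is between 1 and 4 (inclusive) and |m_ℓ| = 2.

Per-shell orbital counts meeting the constraint:
n=3 → 2; n=4 → 4.
Total orbitals: 2 + 4 = 6.

6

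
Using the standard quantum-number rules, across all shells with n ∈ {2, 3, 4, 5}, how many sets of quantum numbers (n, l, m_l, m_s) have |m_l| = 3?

Per-shell orbital counts meeting the constraint:
n=4 → 2; n=5 → 4.
Orbitals: 2 + 4 = 6. Including both spin states (m_s = ±1/2) gives 2 × 6 = 12 states.

12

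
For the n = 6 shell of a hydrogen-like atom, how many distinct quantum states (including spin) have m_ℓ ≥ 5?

2

With n = 6 the allowed ℓ are 0, 1, …, 5.
The (ℓ, m_ℓ) pairs meeting m_ℓ ≥ 5 give: ℓ=5 → 1.
Orbitals: 1. Each orbital carries two spin states, so 1 × 2 = 2 states.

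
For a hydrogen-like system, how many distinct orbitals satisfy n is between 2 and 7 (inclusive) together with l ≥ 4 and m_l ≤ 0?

Treat each shell separately and count matching orbitals:
n=5 → 5; n=6 → 11; n=7 → 18.
Total orbitals: 5 + 11 + 18 = 34.

34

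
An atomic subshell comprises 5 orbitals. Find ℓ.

2ℓ+1 = 5 gives ℓ = 2.

ℓ = 2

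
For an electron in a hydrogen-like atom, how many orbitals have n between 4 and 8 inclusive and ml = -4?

10

Treat each shell separately and count matching orbitals:
n=5 → 1; n=6 → 2; n=7 → 3; n=8 → 4.
Total orbitals: 1 + 2 + 3 + 4 = 10.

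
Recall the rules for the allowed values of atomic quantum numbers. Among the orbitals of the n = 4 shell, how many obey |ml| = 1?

6

With n = 4 the allowed l are 0, 1, …, 3.
The (l, ml) pairs meeting |ml| = 1 give: l=1 → 2; l=2 → 2; l=3 → 2.
Total orbitals: 2 + 2 + 2 = 6.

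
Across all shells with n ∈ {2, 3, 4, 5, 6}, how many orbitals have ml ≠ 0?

Per-shell orbital counts meeting the constraint:
n=2 → 2; n=3 → 6; n=4 → 12; n=5 → 20; n=6 → 30.
Total orbitals: 2 + 6 + 12 + 20 + 30 = 70.

70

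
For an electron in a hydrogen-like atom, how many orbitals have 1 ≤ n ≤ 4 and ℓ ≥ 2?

For each n in the range, tally the orbitals obeying ℓ ≥ 2:
n=3 → 5; n=4 → 12.
Total orbitals: 5 + 12 = 17.

17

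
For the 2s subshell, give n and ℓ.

n = 2, ℓ = 0

The leading integer gives n = 2; the letter 's' means ℓ = 0.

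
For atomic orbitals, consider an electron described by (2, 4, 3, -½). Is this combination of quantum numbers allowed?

The orbital quantum number must satisfy 0 ≤ l ≤ n−1. With n = 2 the allowed l values are 0, 1, so l = 4 is out of range.

No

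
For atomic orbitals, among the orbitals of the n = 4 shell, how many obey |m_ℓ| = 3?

The n = 4 shell has ℓ = 0 through 3; check each.
Orbitals with |m_ℓ| = 3, by ℓ: ℓ=3 → 2.
Total orbitals: 2.

2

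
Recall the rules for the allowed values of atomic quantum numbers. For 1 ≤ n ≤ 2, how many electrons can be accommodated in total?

Total orbitals = 1² + 2² = 5. Doubling for spin gives 10 electrons.

10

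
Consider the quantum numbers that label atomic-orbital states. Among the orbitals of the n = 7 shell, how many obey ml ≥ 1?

With n = 7 the allowed l are 0, 1, …, 6.
Contributions: l=1 → 1; l=2 → 2; l=3 → 3; l=4 → 4; l=5 → 5; l=6 → 6.
Total orbitals: 1 + 2 + 3 + 4 + 5 + 6 = 21.

21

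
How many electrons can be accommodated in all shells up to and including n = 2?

Total orbitals = 1² + 2² = 5. Doubling for spin gives 10 electrons.

10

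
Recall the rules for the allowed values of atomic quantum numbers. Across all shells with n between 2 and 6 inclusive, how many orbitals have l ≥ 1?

Go shell by shell, enumerating (l, m_l) with l ≥ 1:
n=2 → 3; n=3 → 8; n=4 → 15; n=5 → 24; n=6 → 35.
Total orbitals: 3 + 8 + 15 + 24 + 35 = 85.

85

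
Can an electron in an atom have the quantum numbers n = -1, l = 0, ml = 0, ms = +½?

The principal quantum number must be a positive integer (n ≥ 1), but here n = -1.

No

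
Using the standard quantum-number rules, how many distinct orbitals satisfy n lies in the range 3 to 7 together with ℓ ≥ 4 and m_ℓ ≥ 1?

Work shell by shell — for each n, count the (ℓ, m_ℓ) pairs that satisfy ℓ ≥ 4 and m_ℓ ≥ 1:
n=5 → 4; n=6 → 9; n=7 → 15.
Total orbitals: 4 + 9 + 15 = 28.

28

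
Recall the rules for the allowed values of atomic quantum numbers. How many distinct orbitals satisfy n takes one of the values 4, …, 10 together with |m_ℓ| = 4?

42

Treat each shell separately and count matching orbitals:
n=5 → 2; n=6 → 4; n=7 → 6; n=8 → 8; n=9 → 10; n=10 → 12.
Total orbitals: 2 + 4 + 6 + 8 + 10 + 12 = 42.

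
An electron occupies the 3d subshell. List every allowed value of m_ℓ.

-2, -1, 0, 1, 2

The 3d subshell has ℓ = 2, and m_ℓ takes every integer from −ℓ to +ℓ. With ℓ = 2 that gives the 5 values -2, -1, 0, 1, 2.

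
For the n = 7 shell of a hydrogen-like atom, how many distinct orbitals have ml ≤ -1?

21

The (l, ml) pairs meeting ml ≤ -1 give: l=1 → 1; l=2 → 2; l=3 → 3; l=4 → 4; l=5 → 5; l=6 → 6.
Total orbitals: 1 + 2 + 3 + 4 + 5 + 6 = 21.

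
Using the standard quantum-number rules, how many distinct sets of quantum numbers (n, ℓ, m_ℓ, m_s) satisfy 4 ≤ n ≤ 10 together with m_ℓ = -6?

20

Work shell by shell — for each n, count the (ℓ, m_ℓ) pairs that satisfy m_ℓ = -6:
n=7 → 1; n=8 → 2; n=9 → 3; n=10 → 4.
Orbitals: 1 + 2 + 3 + 4 = 10. Including both spin states (m_s = ±1/2) gives 2 × 10 = 20 states.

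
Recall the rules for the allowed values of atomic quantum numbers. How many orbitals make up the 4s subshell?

1

A subshell has 2l+1 orbitals; with l = 0, that's 1.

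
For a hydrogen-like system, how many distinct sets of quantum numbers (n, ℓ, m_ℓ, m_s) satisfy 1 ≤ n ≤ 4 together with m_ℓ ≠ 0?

40

Per-shell orbital counts meeting the constraint:
n=2 → 2; n=3 → 6; n=4 → 12.
Orbitals: 2 + 6 + 12 = 20. Including both spin states (m_s = ±1/2) gives 2 × 20 = 40 states.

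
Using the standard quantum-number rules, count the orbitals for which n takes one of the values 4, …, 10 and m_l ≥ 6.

Per-shell orbital counts meeting the constraint:
n=7 → 1; n=8 → 3; n=9 → 6; n=10 → 10.
Total orbitals: 1 + 3 + 6 + 10 = 20.

20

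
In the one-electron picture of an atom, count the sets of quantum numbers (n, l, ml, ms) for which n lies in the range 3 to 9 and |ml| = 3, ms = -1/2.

Go shell by shell, enumerating (l, ml) with |ml| = 3:
n=4 → 2; n=5 → 4; n=6 → 6; n=7 → 8; n=8 → 10; n=9 → 12.
Orbitals: 2 + 4 + 6 + 8 + 10 + 12 = 42. With ms fixed to -1/2 there is one state per orbital, so 42 states.

42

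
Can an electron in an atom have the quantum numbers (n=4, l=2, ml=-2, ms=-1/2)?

n = 4 is a positive integer. l = 2 satisfies 0 ≤ l ≤ n−1 = 3. ml = -2 lies in the range −l … +l (here −2 … 2). ms = -1/2 is one of ±1/2.
All four constraints are satisfied.

Allowed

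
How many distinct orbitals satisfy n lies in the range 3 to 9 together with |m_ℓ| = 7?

Go shell by shell, enumerating (ℓ, m_ℓ) with |m_ℓ| = 7:
n=8 → 2; n=9 → 4.
Total orbitals: 2 + 4 = 6.

6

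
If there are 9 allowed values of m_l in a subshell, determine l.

m_l ranges over 2l+1 integers, so 2l+1 = 9 ⇒ l = 4.

l = 4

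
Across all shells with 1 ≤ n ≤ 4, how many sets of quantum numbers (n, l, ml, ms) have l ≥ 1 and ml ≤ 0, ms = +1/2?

Treat each shell separately and count matching orbitals:
n=2 → 2; n=3 → 5; n=4 → 9.
Orbitals: 2 + 5 + 9 = 16. With ms fixed to +1/2 there is one state per orbital, so 16 states.

16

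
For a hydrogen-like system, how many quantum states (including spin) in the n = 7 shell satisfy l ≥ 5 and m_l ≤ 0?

26

The n = 7 shell has l = 0 through 6; check each.
Per l-value: l=5 → 6; l=6 → 7.
Orbitals: 6 + 7 = 13. Each orbital carries two spin states, so 13 × 2 = 26 states.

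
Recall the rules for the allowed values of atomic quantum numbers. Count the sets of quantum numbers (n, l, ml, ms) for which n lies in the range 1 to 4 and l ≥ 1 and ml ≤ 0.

32

Go shell by shell, enumerating (l, ml) with l ≥ 1 and ml ≤ 0:
n=2 → 2; n=3 → 5; n=4 → 9.
Orbitals: 2 + 5 + 9 = 16. Including both spin states (ms = ±1/2) gives 2 × 16 = 32 states.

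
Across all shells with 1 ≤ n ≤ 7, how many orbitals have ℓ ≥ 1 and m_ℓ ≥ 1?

Work shell by shell — for each n, count the (ℓ, m_ℓ) pairs that satisfy ℓ ≥ 1 and m_ℓ ≥ 1:
n=2 → 1; n=3 → 3; n=4 → 6; n=5 → 10; n=6 → 15; n=7 → 21.
Total orbitals: 1 + 3 + 6 + 10 + 15 + 21 = 56.

56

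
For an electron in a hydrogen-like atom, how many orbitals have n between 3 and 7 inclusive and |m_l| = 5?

6

Per-shell orbital counts meeting the constraint:
n=6 → 2; n=7 → 4.
Total orbitals: 2 + 4 = 6.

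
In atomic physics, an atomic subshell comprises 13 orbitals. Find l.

l = 6 (i)

2l+1 = 13 gives l = 6.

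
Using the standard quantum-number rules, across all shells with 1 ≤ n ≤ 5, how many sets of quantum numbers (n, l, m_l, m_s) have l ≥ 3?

Go shell by shell, enumerating (l, m_l) with l ≥ 3:
n=4 → 7; n=5 → 16.
Orbitals: 7 + 16 = 23. Including both spin states (m_s = ±1/2) gives 2 × 23 = 46 states.

46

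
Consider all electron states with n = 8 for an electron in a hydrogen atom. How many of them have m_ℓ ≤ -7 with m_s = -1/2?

For n = 8, ℓ ranges over 0 … 7.
Contributions: ℓ=7 → 1.
Orbitals: 1. With m_s fixed to a single value there is one state per orbital, giving 1 state.

1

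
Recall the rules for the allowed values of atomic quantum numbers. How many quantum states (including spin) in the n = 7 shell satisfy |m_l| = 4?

Go through l = 0, …, 6 (the values permitted for n = 7).
The (l, m_l) pairs meeting |m_l| = 4 give: l=4 → 2; l=5 → 2; l=6 → 2.
Orbitals: 2 + 2 + 2 = 6. Each orbital carries two spin states, so 6 × 2 = 12 states.

12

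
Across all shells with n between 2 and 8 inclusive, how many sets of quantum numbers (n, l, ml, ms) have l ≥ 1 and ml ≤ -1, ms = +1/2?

84

Count contributing orbitals for each principal shell:
n=2 → 1; n=3 → 3; n=4 → 6; n=5 → 10; n=6 → 15; n=7 → 21; n=8 → 28.
Orbitals: 1 + 3 + 6 + 10 + 15 + 21 + 28 = 84. With ms fixed to +1/2 there is one state per orbital, so 84 states.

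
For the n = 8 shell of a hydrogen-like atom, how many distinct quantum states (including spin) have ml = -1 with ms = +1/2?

Go through l = 0, …, 7 (the values permitted for n = 8).
The (l, ml) pairs meeting ml = -1 give: l=1 → 1; l=2 → 1; l=3 → 1; l=4 → 1; l=5 → 1; l=6 → 1; l=7 → 1.
Orbitals: 1 + 1 + 1 + 1 + 1 + 1 + 1 = 7. With ms fixed to a single value there is one state per orbital, giving 7 states.

7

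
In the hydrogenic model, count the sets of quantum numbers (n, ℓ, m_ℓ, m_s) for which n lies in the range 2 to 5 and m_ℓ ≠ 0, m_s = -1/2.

40

For each n in the range, tally the orbitals obeying m_ℓ ≠ 0:
n=2 → 2; n=3 → 6; n=4 → 12; n=5 → 20.
Orbitals: 2 + 6 + 12 + 20 = 40. With m_s fixed to -1/2 there is one state per orbital, so 40 states.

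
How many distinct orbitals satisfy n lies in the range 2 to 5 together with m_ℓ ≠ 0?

Go shell by shell, enumerating (ℓ, m_ℓ) with m_ℓ ≠ 0:
n=2 → 2; n=3 → 6; n=4 → 12; n=5 → 20.
Total orbitals: 2 + 6 + 12 + 20 = 40.

40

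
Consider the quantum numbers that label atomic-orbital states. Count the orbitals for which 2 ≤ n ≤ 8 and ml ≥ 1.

Count contributing orbitals for each principal shell:
n=2 → 1; n=3 → 3; n=4 → 6; n=5 → 10; n=6 → 15; n=7 → 21; n=8 → 28.
Total orbitals: 1 + 3 + 6 + 10 + 15 + 21 + 28 = 84.

84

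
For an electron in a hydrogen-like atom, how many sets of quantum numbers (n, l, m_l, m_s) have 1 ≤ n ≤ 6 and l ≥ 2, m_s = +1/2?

Work shell by shell — for each n, count the (l, m_l) pairs that satisfy l ≥ 2:
n=3 → 5; n=4 → 12; n=5 → 21; n=6 → 32.
Orbitals: 5 + 12 + 21 + 32 = 70. With m_s fixed to +1/2 there is one state per orbital, so 70 states.

70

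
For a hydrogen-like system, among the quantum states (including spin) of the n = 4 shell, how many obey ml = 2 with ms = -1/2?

2

Contributions: l=2 → 1; l=3 → 1.
Orbitals: 1 + 1 = 2. With ms fixed to a single value there is one state per orbital, giving 2 states.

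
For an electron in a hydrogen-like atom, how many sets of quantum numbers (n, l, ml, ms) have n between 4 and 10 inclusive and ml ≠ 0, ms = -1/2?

322

Work shell by shell — for each n, count the (l, ml) pairs that satisfy ml ≠ 0:
n=4 → 12; n=5 → 20; n=6 → 30; n=7 → 42; n=8 → 56; n=9 → 72; n=10 → 90.
Orbitals: 12 + 20 + 30 + 42 + 56 + 72 + 90 = 322. With ms fixed to -1/2 there is one state per orbital, so 322 states.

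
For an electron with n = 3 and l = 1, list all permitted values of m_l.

m_l takes every integer from −l to +l. With l = 1 that gives the 3 values -1, 0, 1.

-1, 0, 1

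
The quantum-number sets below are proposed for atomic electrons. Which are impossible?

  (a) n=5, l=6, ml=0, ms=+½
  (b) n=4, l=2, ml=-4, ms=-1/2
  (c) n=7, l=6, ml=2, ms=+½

(a) has l = 6 ≥ n = 5, violating 0 ≤ l ≤ n−1.
(b) has |ml| = 4 > l = 2, violating −l ≤ ml ≤ l.
The remaining set (c) satisfies all four rules.

(a) and (b)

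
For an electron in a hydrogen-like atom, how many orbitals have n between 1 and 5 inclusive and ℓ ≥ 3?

For each n in the range, tally the orbitals obeying ℓ ≥ 3:
n=4 → 7; n=5 → 16.
Total orbitals: 7 + 16 = 23.

23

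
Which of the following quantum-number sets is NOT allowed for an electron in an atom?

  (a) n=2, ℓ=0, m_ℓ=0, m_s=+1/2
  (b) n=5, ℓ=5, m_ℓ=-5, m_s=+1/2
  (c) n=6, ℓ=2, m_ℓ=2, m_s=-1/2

(b)

(b) has ℓ = 5 ≥ n = 5, violating 0 ≤ ℓ ≤ n−1.
The remaining sets (a), (c) satisfy all four rules.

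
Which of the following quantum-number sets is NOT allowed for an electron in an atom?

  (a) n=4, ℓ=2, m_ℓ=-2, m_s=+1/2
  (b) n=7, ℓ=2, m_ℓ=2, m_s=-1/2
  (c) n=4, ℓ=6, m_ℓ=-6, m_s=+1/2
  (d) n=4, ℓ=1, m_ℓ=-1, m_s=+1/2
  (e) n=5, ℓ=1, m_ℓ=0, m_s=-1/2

(c) has ℓ = 6 ≥ n = 4, violating 0 ≤ ℓ ≤ n−1.
The remaining sets (a), (b), (d), (e) satisfy all four rules.

(c)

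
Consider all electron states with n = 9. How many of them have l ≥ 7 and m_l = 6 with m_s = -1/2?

With n = 9 the allowed l are 0, 1, …, 8.
Per l-value: l=7 → 1; l=8 → 1.
Orbitals: 1 + 1 = 2. With m_s fixed to a single value there is one state per orbital, giving 2 states.

2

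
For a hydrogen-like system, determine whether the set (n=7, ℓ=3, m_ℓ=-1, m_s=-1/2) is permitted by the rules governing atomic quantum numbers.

Yes

n = 7 is a positive integer. ℓ = 3 satisfies 0 ≤ ℓ ≤ n−1 = 6. m_ℓ = -1 lies in the range −ℓ … +ℓ (here −3 … 3). m_s = -1/2 is one of ±1/2.
All four constraints are satisfied.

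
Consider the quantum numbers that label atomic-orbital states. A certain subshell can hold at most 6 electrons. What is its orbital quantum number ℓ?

2(2ℓ+1) = 6 ⇒ 2ℓ+1 = 3 ⇒ ℓ = 1.

ℓ = 1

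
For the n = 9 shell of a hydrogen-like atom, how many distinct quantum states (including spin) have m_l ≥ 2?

The n = 9 shell has l = 0 through 8; check each.
Orbitals with m_l ≥ 2, by l: l=2 → 1; l=3 → 2; l=4 → 3; l=5 → 4; l=6 → 5; l=7 → 6; l=8 → 7.
Orbitals: 1 + 2 + 3 + 4 + 5 + 6 + 7 = 28. Each orbital carries two spin states, so 28 × 2 = 56 states.

56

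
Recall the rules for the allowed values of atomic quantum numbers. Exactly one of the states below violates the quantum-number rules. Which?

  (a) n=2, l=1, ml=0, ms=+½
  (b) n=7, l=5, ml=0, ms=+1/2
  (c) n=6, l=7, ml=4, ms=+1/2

(c) has l = 7 ≥ n = 6, violating 0 ≤ l ≤ n−1.
The remaining sets (a), (b) satisfy all four rules.

(c)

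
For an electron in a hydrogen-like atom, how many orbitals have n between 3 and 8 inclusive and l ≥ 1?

193

Treat each shell separately and count matching orbitals:
n=3 → 8; n=4 → 15; n=5 → 24; n=6 → 35; n=7 → 48; n=8 → 63.
Total orbitals: 8 + 15 + 24 + 35 + 48 + 63 = 193.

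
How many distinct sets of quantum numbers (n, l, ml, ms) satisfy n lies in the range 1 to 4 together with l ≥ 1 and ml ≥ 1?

Go shell by shell, enumerating (l, ml) with l ≥ 1 and ml ≥ 1:
n=2 → 1; n=3 → 3; n=4 → 6.
Orbitals: 1 + 3 + 6 = 10. Including both spin states (ms = ±1/2) gives 2 × 10 = 20 states.

20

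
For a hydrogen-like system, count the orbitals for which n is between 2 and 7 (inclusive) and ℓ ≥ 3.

90

Go shell by shell, enumerating (ℓ, m_ℓ) with ℓ ≥ 3:
n=4 → 7; n=5 → 16; n=6 → 27; n=7 → 40.
Total orbitals: 7 + 16 + 27 + 40 = 90.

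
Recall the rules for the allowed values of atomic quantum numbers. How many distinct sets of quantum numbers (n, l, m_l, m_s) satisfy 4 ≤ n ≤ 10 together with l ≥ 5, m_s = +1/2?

Treat each shell separately and count matching orbitals:
n=6 → 11; n=7 → 24; n=8 → 39; n=9 → 56; n=10 → 75.
Orbitals: 11 + 24 + 39 + 56 + 75 = 205. With m_s fixed to +1/2 there is one state per orbital, so 205 states.

205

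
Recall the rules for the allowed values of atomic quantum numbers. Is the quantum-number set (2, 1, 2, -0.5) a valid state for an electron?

The magnetic quantum number must satisfy −l ≤ ml ≤ l. With l = 1, ml can only be -1, 0, 1, so ml = 2 is forbidden.

Not allowed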